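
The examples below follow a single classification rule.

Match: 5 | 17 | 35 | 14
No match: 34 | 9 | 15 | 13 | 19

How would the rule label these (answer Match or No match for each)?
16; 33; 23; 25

Every 'Match' example satisfies: ≡ 2 (mod 3). None of the 'No match' examples do.
No match: 16, since 16 mod 3 = 1.
No match: 33, since 33 mod 3 = 0.
Match: 23, since 23 mod 3 = 2.
No match: 25, since 25 mod 3 = 1.

No match, No match, Match, No match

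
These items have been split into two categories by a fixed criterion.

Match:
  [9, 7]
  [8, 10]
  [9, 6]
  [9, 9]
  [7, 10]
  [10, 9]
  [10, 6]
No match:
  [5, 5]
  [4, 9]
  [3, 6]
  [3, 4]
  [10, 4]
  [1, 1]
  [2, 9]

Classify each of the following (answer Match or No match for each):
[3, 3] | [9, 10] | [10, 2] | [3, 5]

No match, Match, No match, No match

A rule that fits every label: sum ≥ 15 — true of each 'Match' example, false of each 'No match' one.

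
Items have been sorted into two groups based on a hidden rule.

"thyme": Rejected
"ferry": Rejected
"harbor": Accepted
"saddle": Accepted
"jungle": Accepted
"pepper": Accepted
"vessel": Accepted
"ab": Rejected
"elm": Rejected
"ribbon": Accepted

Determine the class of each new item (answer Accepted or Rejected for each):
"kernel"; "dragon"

Accepted, Accepted

The simplest hypothesis consistent with all the labels is: length 6.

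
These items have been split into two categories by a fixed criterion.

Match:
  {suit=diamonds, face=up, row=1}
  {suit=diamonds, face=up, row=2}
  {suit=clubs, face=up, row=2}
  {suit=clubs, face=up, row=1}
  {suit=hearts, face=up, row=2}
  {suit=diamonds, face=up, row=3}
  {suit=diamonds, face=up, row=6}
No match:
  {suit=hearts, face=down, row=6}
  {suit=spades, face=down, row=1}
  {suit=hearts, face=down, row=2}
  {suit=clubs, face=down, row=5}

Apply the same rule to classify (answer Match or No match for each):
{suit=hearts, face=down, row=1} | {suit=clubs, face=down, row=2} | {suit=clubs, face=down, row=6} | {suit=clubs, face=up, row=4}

No match, No match, No match, Match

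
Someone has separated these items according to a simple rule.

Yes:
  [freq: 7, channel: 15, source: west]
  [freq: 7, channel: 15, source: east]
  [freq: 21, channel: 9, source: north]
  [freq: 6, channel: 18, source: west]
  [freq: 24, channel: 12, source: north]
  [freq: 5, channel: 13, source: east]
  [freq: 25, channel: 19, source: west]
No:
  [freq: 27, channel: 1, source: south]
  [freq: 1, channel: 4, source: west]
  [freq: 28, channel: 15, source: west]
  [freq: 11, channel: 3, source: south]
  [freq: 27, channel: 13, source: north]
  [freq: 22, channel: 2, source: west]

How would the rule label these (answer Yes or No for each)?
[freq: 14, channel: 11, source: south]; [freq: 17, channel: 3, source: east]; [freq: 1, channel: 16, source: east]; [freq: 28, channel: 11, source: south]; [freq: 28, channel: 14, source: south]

Yes, No, Yes, No, No

The common property of the 'Yes' items is: freq ≤ 25 AND channel ≥ 9. No 'No' item has it.
Yes: [freq: 14, channel: 11, source: south], since freq = 14, channel = 11.
No: [freq: 17, channel: 3, source: east], since freq = 17, channel = 3.
Yes: [freq: 1, channel: 16, source: east], since freq = 1, channel = 16.
No: [freq: 28, channel: 11, source: south], since freq = 28, channel = 11.
No: [freq: 28, channel: 14, source: south], since freq = 28, channel = 14.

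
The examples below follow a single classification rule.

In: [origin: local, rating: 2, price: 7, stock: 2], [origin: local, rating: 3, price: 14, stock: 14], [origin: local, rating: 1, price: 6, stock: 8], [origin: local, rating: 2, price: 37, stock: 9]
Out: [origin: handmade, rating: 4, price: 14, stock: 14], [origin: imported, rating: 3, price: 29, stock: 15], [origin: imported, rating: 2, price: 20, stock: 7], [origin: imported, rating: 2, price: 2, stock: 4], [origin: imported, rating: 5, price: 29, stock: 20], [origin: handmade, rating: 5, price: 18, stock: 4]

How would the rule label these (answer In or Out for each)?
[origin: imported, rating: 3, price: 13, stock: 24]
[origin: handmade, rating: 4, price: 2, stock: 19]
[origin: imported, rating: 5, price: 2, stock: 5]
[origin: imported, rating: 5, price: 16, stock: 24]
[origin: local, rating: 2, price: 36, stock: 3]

The pattern is that an item is 'In' exactly when: origin is local.
Out: [origin: imported, rating: 3, price: 13, stock: 24], since origin is imported.
Out: [origin: handmade, rating: 4, price: 2, stock: 19], since origin is handmade.
Out: [origin: imported, rating: 5, price: 2, stock: 5], since origin is imported.
Out: [origin: imported, rating: 5, price: 16, stock: 24], since origin is imported.
In: [origin: local, rating: 2, price: 36, stock: 3], since origin is local.

Out, Out, Out, Out, In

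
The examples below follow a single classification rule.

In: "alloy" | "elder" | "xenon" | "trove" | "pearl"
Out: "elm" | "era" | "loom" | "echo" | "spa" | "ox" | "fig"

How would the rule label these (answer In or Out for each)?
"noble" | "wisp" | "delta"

In, Out, In

The common property of the 'In' items is: length 5. No 'Out' item has it.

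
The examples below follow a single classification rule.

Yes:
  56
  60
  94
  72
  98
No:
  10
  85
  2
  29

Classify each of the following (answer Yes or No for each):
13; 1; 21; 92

No, No, No, Yes

Every 'Yes' example satisfies: even AND at least 29. None of the 'No' examples do.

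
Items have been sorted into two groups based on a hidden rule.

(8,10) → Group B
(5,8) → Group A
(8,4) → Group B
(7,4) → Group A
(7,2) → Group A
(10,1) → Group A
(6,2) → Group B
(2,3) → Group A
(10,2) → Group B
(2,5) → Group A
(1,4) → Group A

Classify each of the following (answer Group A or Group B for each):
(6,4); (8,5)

Group B, Group A

Every 'Group A' example satisfies: sum is odd. None of the 'Group B' examples do.
(6,4) → 6+4 = 10 → Group B. (8,5) → 8+5 = 13 → Group A.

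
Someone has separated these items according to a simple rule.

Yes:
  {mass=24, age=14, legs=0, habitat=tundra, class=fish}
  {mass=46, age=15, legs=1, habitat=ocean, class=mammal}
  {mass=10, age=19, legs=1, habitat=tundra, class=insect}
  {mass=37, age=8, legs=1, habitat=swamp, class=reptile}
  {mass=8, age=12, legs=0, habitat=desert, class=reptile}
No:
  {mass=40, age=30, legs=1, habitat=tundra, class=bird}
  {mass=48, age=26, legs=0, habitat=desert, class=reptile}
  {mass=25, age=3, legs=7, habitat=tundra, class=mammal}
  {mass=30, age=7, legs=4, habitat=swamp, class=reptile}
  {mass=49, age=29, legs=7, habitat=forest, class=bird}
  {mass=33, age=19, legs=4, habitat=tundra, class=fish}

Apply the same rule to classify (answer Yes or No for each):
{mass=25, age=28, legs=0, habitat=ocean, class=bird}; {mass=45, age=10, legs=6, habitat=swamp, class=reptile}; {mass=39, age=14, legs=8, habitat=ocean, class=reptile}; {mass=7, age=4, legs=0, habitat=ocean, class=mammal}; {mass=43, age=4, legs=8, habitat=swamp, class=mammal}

No, No, No, Yes, No

The simplest hypothesis consistent with all the labels is: legs ≤ 1 AND age ≤ 19.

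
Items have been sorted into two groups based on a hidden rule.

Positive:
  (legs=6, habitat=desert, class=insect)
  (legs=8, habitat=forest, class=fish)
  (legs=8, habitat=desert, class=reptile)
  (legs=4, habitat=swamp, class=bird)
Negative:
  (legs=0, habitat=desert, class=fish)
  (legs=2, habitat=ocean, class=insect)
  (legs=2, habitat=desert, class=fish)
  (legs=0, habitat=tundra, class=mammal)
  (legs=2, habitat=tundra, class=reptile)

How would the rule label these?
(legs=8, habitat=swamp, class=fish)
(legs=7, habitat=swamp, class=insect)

Positive, Positive

Rule: legs ≥ 4. This holds for each 'Positive' example and fails for each 'Negative' one.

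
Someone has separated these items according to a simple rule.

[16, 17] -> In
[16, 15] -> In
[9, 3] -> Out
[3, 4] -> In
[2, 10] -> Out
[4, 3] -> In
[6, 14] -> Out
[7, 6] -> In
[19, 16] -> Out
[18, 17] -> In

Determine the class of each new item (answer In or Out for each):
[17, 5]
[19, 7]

The common property of the 'In' items is: |first − second| ≤ 1. No 'Out' item has it.
[17, 5] → |17−5| = 12 → Out.
[19, 7] → |19−7| = 12 → Out.

Out, Out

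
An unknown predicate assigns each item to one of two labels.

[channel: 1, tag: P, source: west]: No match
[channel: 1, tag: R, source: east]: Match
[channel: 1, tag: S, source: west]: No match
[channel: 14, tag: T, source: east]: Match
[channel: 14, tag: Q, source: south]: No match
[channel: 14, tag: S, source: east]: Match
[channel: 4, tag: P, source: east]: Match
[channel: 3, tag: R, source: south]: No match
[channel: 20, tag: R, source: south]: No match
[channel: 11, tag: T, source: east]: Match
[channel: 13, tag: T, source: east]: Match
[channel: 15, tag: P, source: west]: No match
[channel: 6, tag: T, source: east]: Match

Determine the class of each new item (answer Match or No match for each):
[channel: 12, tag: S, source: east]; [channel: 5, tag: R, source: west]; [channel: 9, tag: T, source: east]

Match, No match, Match

Checking candidate rules against both groups, what survives is: source is east.
[channel: 12, tag: S, source: east] — source is east, hence Match. [channel: 5, tag: R, source: west] — source is west, hence No match. [channel: 9, tag: T, source: east] — source is east, hence Match.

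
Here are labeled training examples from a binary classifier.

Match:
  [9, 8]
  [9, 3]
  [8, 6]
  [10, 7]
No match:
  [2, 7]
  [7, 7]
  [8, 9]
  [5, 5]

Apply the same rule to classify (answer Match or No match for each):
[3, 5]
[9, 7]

No match, Match

The simplest hypothesis consistent with all the labels is: first > second.
[3, 5] → 3 < 5 → No match. [9, 7] → 9 > 7 → Match.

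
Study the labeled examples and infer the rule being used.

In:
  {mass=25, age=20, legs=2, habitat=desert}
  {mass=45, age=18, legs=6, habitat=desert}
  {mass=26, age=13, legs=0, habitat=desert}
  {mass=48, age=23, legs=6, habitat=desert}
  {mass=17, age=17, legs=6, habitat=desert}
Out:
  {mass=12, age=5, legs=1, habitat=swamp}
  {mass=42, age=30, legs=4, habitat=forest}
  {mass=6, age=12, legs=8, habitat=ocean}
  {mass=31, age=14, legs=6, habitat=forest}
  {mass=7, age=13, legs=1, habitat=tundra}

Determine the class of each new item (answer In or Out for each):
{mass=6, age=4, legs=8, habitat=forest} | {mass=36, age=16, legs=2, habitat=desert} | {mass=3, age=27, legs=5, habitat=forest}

Out, In, Out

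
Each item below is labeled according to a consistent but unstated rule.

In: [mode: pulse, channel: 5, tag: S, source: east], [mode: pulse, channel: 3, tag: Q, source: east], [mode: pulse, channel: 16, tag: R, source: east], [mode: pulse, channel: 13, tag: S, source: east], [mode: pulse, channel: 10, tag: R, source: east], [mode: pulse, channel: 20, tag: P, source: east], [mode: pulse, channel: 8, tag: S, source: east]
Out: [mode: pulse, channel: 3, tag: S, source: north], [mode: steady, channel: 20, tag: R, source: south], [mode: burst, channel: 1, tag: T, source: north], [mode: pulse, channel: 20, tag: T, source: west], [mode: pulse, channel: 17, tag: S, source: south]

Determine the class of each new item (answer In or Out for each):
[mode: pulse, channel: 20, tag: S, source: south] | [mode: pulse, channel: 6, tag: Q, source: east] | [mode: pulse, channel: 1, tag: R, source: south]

Out, In, Out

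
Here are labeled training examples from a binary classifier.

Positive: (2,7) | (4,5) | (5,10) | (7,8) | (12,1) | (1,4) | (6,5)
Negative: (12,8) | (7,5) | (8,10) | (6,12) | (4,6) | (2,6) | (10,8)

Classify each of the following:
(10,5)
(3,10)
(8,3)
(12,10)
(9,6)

Positive, Positive, Positive, Negative, Positive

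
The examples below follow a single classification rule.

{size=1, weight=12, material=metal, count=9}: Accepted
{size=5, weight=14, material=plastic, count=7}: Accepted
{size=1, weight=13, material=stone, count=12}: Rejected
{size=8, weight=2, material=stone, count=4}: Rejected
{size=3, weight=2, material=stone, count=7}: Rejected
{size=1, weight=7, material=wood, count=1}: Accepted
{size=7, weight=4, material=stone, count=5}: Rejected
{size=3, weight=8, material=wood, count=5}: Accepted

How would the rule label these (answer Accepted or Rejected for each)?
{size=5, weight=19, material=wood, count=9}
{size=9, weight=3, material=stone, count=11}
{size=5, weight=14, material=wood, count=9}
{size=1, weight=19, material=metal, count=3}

Accepted, Rejected, Accepted, Accepted

All 'Accepted' examples share one property — material is not stone — and every 'Rejected' example lacks it.
Accepted: {size=5, weight=19, material=wood, count=9}, since material is wood.
Rejected: {size=9, weight=3, material=stone, count=11}, since material is stone.
Accepted: {size=5, weight=14, material=wood, count=9}, since material is wood.
Accepted: {size=1, weight=19, material=metal, count=3}, since material is metal.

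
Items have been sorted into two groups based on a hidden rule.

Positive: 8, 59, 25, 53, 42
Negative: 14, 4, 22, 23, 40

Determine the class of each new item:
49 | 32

Positive, Negative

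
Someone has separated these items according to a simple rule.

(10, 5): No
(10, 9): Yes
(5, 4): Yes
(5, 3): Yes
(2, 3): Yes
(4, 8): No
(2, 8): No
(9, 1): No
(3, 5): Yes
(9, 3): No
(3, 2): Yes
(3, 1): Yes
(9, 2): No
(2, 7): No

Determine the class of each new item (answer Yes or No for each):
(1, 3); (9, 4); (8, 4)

Yes, No, No

One predicate separates the groups cleanly: |first − second| ≤ 2.
Yes: (1, 3), since |1−3| = 2.
No: (9, 4), since |9−4| = 5.
No: (8, 4), since |8−4| = 4.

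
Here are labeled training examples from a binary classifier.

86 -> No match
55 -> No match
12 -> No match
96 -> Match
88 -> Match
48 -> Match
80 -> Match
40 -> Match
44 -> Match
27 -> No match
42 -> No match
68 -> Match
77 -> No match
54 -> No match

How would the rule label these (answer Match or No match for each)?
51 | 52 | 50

No match, Match, No match

Rule: multiple of 4 AND at least 27. This holds for each 'Match' example and fails for each 'No match' one.
51: 51 = 4·12 + 3, 51 ≥ 27, fails this test → No match.
52: 52 = 4·13, 52 ≥ 27, matches → Match.
50: 50 = 4·12 + 2, 50 ≥ 27, fails this test → No match.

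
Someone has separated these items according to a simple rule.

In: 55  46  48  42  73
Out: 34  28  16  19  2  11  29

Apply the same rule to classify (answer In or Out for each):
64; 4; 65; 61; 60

In, Out, In, In, In

The classifier is using: at least 42.
64: 64 ≥ 42, meets the rule → In.
4: 4 < 42, does not pass → Out.
65: 65 ≥ 42, meets the rule → In.
61: 61 ≥ 42, meets the rule → In.
60: 60 ≥ 42, meets the rule → In.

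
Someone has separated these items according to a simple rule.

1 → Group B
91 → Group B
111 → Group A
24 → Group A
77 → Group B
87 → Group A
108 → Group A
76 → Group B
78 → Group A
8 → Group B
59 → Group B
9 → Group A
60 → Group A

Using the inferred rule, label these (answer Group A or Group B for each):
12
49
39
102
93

Group A, Group B, Group A, Group A, Group A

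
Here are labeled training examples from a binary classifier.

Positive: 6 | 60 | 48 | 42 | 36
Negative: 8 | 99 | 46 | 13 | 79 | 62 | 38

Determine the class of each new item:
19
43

Negative, Negative

'Positive' ⟺ multiple of 6.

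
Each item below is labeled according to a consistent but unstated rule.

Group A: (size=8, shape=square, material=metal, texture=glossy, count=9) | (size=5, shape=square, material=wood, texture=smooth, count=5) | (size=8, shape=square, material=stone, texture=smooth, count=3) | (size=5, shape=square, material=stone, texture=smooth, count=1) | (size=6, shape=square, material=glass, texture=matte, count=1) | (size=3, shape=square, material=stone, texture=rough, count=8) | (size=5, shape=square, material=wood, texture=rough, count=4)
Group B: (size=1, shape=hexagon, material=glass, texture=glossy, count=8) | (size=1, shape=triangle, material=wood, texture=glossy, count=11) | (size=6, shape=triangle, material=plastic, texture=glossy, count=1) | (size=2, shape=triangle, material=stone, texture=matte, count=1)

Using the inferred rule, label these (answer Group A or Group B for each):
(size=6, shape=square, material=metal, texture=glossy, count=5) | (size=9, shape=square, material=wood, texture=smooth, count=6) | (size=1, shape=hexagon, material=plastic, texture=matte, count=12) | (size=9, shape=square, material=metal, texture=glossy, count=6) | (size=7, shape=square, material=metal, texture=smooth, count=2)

Group A, Group A, Group B, Group A, Group A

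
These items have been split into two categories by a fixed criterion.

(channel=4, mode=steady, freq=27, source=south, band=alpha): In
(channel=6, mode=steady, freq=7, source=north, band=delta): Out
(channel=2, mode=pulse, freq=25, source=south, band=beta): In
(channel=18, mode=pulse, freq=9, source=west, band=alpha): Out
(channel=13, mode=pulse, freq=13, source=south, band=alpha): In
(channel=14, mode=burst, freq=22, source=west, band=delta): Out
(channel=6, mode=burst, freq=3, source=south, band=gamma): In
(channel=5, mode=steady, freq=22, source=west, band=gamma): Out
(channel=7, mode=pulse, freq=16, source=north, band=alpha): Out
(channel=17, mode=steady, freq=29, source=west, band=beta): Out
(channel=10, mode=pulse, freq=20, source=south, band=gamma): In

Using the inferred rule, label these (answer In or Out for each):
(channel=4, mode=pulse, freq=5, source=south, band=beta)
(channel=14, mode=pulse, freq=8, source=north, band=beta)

Checking candidate rules against both groups, what survives is: source is south.

In, Out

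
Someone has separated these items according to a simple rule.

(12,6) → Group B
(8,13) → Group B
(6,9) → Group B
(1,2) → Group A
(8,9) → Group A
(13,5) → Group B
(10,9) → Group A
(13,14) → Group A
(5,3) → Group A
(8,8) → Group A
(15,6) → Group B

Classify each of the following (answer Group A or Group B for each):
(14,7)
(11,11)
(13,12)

'Group A' ⟺ |first − second| ≤ 2.
Group B: (14,7), since |14−7| = 7.
Group A: (11,11), since |11−11| = 0.
Group A: (13,12), since |13−12| = 1.

Group B, Group A, Group A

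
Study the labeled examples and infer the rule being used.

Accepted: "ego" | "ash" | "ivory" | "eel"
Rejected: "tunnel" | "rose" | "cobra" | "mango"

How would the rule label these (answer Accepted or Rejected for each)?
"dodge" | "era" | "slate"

The classifier is using: starts with a vowel.
"dodge": starts with 'd' — lacks this property, so Rejected.
"era": starts with 'e' — fits, so Accepted.
"slate": starts with 's' — lacks this property, so Rejected.

Rejected, Accepted, Rejected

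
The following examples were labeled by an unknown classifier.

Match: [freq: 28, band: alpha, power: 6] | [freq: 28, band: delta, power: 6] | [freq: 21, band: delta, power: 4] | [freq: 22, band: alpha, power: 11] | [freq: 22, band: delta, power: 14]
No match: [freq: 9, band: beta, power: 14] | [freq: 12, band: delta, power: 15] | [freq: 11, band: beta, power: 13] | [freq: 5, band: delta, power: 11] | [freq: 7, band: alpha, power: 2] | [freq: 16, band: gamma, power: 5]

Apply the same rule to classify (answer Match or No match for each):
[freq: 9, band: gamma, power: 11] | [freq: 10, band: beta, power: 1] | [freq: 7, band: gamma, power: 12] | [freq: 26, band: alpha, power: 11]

The pattern is that an item is 'Match' exactly when: freq ≥ 21.
[freq: 9, band: gamma, power: 11]: freq = 9, doesn't match → No match.
[freq: 10, band: beta, power: 1]: freq = 10, doesn't match → No match.
[freq: 7, band: gamma, power: 12]: freq = 7, doesn't match → No match.
[freq: 26, band: alpha, power: 11]: freq = 26, meets the rule → Match.

No match, No match, No match, Match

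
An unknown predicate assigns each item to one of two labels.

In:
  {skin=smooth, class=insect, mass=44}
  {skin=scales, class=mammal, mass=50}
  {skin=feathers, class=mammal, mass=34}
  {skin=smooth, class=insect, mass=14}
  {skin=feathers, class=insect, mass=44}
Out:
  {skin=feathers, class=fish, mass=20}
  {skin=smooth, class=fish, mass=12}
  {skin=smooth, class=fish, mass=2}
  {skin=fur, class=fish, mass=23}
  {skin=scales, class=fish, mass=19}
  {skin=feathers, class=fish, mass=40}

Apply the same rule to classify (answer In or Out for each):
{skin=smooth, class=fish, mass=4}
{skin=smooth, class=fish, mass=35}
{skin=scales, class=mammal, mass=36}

Out, Out, In

The simplest hypothesis consistent with all the labels is: class is not fish.
{skin=smooth, class=fish, mass=4} — class is fish, hence Out.
{skin=smooth, class=fish, mass=35} — class is fish, hence Out.
{skin=scales, class=mammal, mass=36} — class is mammal, hence In.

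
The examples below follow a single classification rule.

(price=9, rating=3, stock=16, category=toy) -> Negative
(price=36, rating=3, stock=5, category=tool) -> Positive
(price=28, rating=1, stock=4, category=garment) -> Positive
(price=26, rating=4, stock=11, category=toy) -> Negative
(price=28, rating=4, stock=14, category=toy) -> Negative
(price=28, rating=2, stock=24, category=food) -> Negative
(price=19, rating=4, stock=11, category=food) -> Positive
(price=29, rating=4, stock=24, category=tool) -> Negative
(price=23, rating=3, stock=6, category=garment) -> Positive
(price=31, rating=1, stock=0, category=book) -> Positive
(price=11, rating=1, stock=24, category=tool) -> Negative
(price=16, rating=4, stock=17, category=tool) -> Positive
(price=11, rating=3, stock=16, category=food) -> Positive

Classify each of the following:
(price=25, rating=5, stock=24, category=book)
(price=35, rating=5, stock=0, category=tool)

Rule: category is not toy AND stock ≤ 17. This holds for each 'Positive' example and fails for each 'Negative' one.
Negative: (price=25, rating=5, stock=24, category=book), since category is book, stock = 24.
Positive: (price=35, rating=5, stock=0, category=tool), since category is tool, stock = 0.

Negative, Positive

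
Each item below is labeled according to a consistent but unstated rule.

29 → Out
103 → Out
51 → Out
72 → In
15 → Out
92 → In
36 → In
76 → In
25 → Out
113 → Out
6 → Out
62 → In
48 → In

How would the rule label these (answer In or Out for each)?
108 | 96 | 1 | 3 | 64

Every 'In' example satisfies: even AND at least 15. None of the 'Out' examples do.
108: 108 is even, 108 ≥ 15 — matches, so In.
96: 96 is even, 96 ≥ 15 — matches, so In.
1: 1 is odd, 1 < 15 — fails this test, so Out.
3: 3 is odd, 3 < 15 — fails this test, so Out.
64: 64 is even, 64 ≥ 15 — matches, so In.

In, In, Out, Out, In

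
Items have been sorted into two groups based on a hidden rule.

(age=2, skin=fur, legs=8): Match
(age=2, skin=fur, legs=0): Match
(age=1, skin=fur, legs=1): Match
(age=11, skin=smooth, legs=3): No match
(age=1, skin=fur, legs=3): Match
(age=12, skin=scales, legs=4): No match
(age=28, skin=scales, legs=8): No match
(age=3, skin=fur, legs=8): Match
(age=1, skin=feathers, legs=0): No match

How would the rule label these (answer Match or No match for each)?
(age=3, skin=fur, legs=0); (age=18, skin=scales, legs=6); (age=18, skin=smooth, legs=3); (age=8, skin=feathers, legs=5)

Checking candidate rules against both groups, what survives is: skin is fur.

Match, No match, No match, No match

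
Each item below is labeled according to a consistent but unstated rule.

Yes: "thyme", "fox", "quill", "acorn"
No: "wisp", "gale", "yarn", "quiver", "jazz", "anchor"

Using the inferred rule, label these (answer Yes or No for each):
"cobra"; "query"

Yes, Yes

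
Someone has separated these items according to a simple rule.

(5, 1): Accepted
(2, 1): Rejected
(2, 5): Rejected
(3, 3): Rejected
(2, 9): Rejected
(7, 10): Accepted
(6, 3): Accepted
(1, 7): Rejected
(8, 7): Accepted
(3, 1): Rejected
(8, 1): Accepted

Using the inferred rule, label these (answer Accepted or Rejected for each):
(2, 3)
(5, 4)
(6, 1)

Rejected, Accepted, Accepted

A rule that fits every label: first ≥ 5 — true of each 'Accepted' example, false of each 'Rejected' one.
(2, 3) — first 2, hence Rejected. (5, 4) — first 5, hence Accepted. (6, 1) — first 6, hence Accepted.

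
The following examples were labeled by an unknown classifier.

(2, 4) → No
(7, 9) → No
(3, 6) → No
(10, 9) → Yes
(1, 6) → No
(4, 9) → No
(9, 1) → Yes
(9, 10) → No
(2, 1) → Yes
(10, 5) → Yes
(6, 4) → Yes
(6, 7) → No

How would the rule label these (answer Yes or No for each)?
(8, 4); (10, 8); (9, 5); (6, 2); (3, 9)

The rule appears to be: first > second.
(8, 4) — 8 > 4, hence Yes. (10, 8) — 10 > 8, hence Yes. (9, 5) — 9 > 5, hence Yes. (6, 2) — 6 > 2, hence Yes. (3, 9) — 3 < 9, hence No.

Yes, Yes, Yes, Yes, No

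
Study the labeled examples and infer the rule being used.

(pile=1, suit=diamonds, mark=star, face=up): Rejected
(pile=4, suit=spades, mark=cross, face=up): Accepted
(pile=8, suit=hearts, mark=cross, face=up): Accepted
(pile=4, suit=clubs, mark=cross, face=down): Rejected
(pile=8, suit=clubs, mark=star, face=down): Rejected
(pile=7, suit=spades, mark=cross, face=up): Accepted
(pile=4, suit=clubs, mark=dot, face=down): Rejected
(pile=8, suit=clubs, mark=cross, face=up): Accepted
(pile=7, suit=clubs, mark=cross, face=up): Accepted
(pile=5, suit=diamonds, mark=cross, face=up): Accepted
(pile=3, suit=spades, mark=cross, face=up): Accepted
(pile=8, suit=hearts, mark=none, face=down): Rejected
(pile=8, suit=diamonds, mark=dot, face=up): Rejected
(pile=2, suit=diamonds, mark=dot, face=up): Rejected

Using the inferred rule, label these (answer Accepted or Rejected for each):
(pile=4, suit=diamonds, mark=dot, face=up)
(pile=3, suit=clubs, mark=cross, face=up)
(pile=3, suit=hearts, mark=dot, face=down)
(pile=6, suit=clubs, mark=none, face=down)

Rejected, Accepted, Rejected, Rejected

'Accepted' ⟺ face is up AND mark is cross.
(pile=4, suit=diamonds, mark=dot, face=up): face is up, mark is dot — doesn't qualify, so Rejected.
(pile=3, suit=clubs, mark=cross, face=up): face is up, mark is cross — qualifies, so Accepted.
(pile=3, suit=hearts, mark=dot, face=down): face is down, mark is dot — doesn't qualify, so Rejected.
(pile=6, suit=clubs, mark=none, face=down): face is down, mark is none — doesn't qualify, so Rejected.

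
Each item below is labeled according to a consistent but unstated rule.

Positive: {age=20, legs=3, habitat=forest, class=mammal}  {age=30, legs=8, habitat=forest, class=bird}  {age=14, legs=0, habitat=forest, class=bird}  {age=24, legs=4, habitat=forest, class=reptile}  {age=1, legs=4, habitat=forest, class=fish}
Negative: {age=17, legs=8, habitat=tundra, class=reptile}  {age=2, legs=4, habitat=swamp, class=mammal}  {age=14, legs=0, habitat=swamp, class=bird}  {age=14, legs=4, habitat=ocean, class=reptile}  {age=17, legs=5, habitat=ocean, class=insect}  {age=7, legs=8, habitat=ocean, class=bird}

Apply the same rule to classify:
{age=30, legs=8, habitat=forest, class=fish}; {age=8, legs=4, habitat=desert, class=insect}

The simplest hypothesis consistent with all the labels is: habitat is forest.

Positive, Negative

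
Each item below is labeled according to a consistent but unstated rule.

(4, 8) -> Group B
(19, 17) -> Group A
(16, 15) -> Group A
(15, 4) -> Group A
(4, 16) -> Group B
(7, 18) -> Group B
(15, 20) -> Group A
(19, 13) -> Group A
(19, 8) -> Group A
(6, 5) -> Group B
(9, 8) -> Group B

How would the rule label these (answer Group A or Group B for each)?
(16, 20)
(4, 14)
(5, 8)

The distinguishing property — first ≥ 13 — holds for all the 'Group A' cases and none of the 'Group B' cases.
(16, 20): first 16, qualifies → Group A.
(4, 14): first 4, doesn't match → Group B.
(5, 8): first 5, doesn't match → Group B.

Group A, Group B, Group B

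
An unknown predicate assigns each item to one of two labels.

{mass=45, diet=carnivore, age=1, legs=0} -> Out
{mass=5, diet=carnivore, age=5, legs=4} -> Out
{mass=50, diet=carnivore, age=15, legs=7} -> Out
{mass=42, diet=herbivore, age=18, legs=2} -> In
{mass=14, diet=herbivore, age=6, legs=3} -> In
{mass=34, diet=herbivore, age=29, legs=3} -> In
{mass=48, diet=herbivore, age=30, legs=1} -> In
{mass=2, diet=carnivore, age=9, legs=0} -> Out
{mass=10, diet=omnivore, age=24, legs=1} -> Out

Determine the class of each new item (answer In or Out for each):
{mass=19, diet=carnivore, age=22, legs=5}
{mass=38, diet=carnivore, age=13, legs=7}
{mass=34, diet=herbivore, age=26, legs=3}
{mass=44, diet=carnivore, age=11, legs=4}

Checking candidate rules against both groups, what survives is: diet is herbivore.
{mass=19, diet=carnivore, age=22, legs=5}: diet is carnivore — does not pass, so Out.
{mass=38, diet=carnivore, age=13, legs=7}: diet is carnivore — does not pass, so Out.
{mass=34, diet=herbivore, age=26, legs=3}: diet is herbivore — passes, so In.
{mass=44, diet=carnivore, age=11, legs=4}: diet is carnivore — does not pass, so Out.

Out, Out, In, Out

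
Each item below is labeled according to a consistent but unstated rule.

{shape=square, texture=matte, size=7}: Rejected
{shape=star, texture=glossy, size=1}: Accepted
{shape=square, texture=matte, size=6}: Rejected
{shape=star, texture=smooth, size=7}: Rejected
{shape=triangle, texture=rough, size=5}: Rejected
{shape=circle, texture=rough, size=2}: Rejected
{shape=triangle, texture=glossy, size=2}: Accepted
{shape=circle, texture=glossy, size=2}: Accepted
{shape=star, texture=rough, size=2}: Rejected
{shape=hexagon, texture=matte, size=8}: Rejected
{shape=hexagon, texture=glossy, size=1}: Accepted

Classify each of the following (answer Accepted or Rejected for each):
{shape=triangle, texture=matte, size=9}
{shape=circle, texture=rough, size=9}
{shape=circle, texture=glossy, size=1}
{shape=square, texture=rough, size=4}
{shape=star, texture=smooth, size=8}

Rejected, Rejected, Accepted, Rejected, Rejected

Looking at the examples, the only property every 'Accepted' case has and every 'Rejected' case lacks is: texture is glossy.
{shape=triangle, texture=matte, size=9}: texture is matte, fails this test → Rejected. {shape=circle, texture=rough, size=9}: texture is rough, fails this test → Rejected. {shape=circle, texture=glossy, size=1}: texture is glossy, satisfies this → Accepted. {shape=square, texture=rough, size=4}: texture is rough, fails this test → Rejected. {shape=star, texture=smooth, size=8}: texture is smooth, fails this test → Rejected.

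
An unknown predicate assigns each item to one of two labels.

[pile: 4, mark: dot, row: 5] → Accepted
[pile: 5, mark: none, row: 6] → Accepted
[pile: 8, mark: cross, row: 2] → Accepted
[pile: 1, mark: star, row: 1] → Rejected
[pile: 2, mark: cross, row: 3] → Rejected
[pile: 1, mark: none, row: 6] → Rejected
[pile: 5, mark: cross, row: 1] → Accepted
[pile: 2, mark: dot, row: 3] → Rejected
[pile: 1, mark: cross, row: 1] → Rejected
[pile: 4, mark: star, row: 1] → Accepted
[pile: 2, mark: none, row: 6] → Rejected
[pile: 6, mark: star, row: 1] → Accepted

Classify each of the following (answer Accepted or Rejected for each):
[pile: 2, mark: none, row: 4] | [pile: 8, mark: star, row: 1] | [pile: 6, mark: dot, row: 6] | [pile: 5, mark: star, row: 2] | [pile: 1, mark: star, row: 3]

Rule: pile ≥ 4. This holds for each 'Accepted' example and fails for each 'Rejected' one.
[pile: 2, mark: none, row: 4] → pile = 2 → Rejected.
[pile: 8, mark: star, row: 1] → pile = 8 → Accepted.
[pile: 6, mark: dot, row: 6] → pile = 6 → Accepted.
[pile: 5, mark: star, row: 2] → pile = 5 → Accepted.
[pile: 1, mark: star, row: 3] → pile = 1 → Rejected.

Rejected, Accepted, Accepted, Accepted, Rejected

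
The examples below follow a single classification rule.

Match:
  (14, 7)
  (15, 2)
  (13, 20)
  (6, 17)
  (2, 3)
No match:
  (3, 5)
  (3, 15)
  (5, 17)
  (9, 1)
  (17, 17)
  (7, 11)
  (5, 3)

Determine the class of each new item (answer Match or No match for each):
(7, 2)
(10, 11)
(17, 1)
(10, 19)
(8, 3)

Match, Match, No match, Match, Match

'Match' ⟺ sum is odd.
(7, 2): Match (7+2 = 9). (10, 11): Match (10+11 = 21). (17, 1): No match (17+1 = 18). (10, 19): Match (10+19 = 29). (8, 3): Match (8+3 = 11).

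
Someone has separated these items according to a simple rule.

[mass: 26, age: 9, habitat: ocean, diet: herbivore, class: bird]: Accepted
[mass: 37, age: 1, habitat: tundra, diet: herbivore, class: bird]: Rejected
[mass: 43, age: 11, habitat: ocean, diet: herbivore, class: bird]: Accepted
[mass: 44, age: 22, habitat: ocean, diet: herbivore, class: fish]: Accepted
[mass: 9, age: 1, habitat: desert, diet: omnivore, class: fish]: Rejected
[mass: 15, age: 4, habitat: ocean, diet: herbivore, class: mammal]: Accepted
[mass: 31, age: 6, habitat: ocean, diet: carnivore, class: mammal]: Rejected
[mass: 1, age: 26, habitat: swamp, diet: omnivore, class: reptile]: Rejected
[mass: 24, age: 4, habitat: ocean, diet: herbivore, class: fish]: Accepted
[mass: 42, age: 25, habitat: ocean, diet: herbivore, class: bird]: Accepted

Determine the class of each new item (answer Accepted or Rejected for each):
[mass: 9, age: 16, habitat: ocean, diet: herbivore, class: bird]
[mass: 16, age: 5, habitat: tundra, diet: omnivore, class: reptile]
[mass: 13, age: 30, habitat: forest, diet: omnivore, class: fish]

Accepted, Rejected, Rejected

The classifier is using: diet is herbivore AND habitat is ocean.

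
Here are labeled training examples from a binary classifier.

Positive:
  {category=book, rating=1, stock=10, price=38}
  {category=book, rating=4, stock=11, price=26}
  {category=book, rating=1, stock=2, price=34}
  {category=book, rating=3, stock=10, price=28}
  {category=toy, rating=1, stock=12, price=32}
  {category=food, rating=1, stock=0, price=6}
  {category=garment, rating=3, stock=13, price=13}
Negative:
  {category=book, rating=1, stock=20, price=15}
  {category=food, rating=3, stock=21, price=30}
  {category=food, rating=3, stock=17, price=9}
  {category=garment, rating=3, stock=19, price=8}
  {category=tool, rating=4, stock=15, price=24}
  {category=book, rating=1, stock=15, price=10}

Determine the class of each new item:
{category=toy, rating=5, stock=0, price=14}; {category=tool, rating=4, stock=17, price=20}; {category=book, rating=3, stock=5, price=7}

A rule that fits every label: stock ≤ 13 — true of each 'Positive' example, false of each 'Negative' one.
Positive: {category=toy, rating=5, stock=0, price=14}, since stock = 0.
Negative: {category=tool, rating=4, stock=17, price=20}, since stock = 17.
Positive: {category=book, rating=3, stock=5, price=7}, since stock = 5.

Positive, Negative, Positive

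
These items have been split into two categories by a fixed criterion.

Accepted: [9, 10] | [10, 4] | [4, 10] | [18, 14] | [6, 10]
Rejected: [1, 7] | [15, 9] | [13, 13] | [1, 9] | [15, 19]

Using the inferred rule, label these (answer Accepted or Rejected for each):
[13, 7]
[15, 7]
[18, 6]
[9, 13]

Rejected, Rejected, Accepted, Rejected

All 'Accepted' examples share one property — second is even — and every 'Rejected' example lacks it.
[13, 7] — second 7, hence Rejected.
[15, 7] — second 7, hence Rejected.
[18, 6] — second 6, hence Accepted.
[9, 13] — second 13, hence Rejected.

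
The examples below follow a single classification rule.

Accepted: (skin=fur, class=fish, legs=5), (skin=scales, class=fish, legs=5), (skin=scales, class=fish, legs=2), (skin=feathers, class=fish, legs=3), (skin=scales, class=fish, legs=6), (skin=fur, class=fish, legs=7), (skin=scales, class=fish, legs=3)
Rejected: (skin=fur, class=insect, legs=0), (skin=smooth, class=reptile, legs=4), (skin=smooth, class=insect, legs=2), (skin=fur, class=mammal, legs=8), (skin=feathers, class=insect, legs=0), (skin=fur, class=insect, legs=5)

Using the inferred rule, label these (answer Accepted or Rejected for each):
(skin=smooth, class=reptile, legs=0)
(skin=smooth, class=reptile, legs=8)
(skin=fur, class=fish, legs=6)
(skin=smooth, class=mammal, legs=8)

The rule appears to be: class is fish.

Rejected, Rejected, Accepted, Rejected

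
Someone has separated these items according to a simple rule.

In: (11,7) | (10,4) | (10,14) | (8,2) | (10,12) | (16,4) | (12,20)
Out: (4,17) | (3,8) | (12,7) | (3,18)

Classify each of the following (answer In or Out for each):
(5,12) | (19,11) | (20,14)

'In' ⟺ sum is even.
(5,12) → 5+12 = 17 → Out. (19,11) → 19+11 = 30 → In. (20,14) → 20+14 = 34 → In.

Out, In, In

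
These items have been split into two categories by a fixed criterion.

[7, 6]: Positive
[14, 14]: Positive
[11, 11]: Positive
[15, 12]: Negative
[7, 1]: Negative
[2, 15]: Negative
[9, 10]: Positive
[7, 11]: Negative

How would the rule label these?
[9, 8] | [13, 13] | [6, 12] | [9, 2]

'Positive' ⟺ |first − second| ≤ 1.
[9, 8]: |9−8| = 1 — matches, so Positive. [13, 13]: |13−13| = 0 — matches, so Positive. [6, 12]: |6−12| = 6 — does not fit, so Negative. [9, 2]: |9−2| = 7 — does not fit, so Negative.

Positive, Positive, Negative, Negative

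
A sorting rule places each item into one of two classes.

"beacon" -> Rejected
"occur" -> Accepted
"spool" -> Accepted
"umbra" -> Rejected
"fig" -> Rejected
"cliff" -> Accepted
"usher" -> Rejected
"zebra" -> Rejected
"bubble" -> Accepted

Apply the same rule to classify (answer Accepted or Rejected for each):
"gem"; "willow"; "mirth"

Rejected, Accepted, Rejected

A rule that fits every label: has a double letter — true of each 'Accepted' example, false of each 'Rejected' one.
"gem" → no doubled letter → Rejected.
"willow" → 'll' doubled → Accepted.
"mirth" → no doubled letter → Rejected.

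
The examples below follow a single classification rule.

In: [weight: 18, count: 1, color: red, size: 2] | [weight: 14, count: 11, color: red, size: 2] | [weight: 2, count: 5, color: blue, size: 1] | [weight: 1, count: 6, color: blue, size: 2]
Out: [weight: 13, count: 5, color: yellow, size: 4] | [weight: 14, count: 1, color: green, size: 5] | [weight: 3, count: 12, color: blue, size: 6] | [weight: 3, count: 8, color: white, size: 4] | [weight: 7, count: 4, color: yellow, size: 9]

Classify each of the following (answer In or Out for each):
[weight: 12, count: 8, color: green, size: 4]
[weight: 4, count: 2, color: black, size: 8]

One predicate separates the groups cleanly: size ≤ 2.
[weight: 12, count: 8, color: green, size: 4]: size = 4, fails this test → Out. [weight: 4, count: 2, color: black, size: 8]: size = 8, fails this test → Out.

Out, Out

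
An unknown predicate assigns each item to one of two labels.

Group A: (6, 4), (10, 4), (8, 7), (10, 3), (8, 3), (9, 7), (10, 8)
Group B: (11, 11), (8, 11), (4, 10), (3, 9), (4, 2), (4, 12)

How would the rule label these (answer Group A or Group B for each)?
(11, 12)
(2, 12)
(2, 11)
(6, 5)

Rule: first > second AND sum ≥ 10. This holds for each 'Group A' example and fails for each 'Group B' one.

Group B, Group B, Group B, Group A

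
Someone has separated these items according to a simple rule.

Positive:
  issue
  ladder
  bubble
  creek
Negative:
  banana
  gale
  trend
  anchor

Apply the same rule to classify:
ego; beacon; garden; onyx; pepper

Negative, Negative, Negative, Negative, Positive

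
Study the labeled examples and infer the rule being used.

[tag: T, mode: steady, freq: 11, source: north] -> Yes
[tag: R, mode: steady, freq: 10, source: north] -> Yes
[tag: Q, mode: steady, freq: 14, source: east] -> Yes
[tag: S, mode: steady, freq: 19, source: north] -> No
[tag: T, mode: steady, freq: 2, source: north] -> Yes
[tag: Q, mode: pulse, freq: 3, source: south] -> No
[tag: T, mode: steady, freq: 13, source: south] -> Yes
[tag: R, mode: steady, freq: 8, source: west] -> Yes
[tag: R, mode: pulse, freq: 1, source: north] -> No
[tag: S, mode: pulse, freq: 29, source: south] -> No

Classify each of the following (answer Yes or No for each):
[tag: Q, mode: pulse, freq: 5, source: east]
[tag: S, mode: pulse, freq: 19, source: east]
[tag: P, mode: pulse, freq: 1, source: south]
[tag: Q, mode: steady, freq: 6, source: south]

Every 'Yes' example satisfies: mode is steady AND freq ≤ 14. None of the 'No' examples do.

No, No, No, Yes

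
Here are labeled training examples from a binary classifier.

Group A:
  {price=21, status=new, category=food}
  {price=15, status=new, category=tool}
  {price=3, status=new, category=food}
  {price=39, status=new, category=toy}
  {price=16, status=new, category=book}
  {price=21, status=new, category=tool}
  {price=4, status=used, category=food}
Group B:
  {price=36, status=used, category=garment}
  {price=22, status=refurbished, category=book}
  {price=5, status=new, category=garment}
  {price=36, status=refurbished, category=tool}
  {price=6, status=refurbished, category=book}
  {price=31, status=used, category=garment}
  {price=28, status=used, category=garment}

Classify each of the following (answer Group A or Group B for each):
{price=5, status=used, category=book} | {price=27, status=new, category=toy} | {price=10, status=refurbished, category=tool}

Every 'Group A' example satisfies: status is not refurbished AND category is not garment. None of the 'Group B' examples do.
{price=5, status=used, category=book} — status is used, category is book, hence Group A.
{price=27, status=new, category=toy} — status is new, category is toy, hence Group A.
{price=10, status=refurbished, category=tool} — status is refurbished, category is tool, hence Group B.

Group A, Group A, Group B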